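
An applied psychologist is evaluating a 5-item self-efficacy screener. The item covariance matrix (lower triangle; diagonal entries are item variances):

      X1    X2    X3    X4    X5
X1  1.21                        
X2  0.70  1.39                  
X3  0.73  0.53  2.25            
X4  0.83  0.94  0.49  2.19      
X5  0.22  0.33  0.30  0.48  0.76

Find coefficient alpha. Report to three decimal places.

ΣVar(i) = 1.21 + 1.39 + 2.25 + 2.19 + 0.76 = 7.80
Sum of the distinct covariances = 5.55
total variance = 7.80 + 2 × 5.55 = 18.90
α = (k/(k−1))·(1 − ΣVar(i)/total variance) = (5/4)·(1 − 7.80/18.90) = 0.734

α = 0.734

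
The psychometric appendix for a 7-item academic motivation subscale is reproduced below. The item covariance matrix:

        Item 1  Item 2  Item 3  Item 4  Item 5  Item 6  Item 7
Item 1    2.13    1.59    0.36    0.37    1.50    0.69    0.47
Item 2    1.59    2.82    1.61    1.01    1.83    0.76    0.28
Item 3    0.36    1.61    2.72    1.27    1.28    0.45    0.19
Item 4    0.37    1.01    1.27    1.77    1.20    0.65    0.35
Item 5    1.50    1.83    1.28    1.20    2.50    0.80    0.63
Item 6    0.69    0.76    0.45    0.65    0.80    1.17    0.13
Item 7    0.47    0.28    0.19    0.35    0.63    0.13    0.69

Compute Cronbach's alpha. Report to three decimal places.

Σσ²ᵢ = 2.13 + 2.82 + 2.72 + 1.77 + 2.50 + 1.17 + 0.69 = 13.80
Σ_{i<j} σ_ij = 17.42
Var(T) = 13.80 + 2 × 17.42 = 48.64
α = (k/(k−1))·(1 − Σσ²ᵢ/Var(T)) = (7/6)·(1 − 13.80/48.64) = 0.836

α = 0.836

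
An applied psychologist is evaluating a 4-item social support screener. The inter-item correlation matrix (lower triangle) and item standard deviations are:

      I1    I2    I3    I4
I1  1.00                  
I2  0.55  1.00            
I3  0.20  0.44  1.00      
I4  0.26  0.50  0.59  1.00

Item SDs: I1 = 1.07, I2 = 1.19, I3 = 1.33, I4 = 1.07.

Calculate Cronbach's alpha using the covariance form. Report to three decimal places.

α = 0.744

Σσ²ᵢ = 1.07² + 1.19² + 1.33² + 1.07² = 5.4748
Covariances σ_ij = r_ij · s_i · s_j:
  σ(I1,I2) = 0.55 × 1.07 × 1.19 = 0.7003
  σ(I1,I3) = 0.20 × 1.07 × 1.33 = 0.2846
  σ(I1,I4) = 0.26 × 1.07 × 1.07 = 0.2977
  σ(I2,I3) = 0.44 × 1.19 × 1.33 = 0.6964
  σ(I2,I4) = 0.50 × 1.19 × 1.07 = 0.6367
  σ(I3,I4) = 0.59 × 1.33 × 1.07 = 0.8396
σ²_T = Σσ²ᵢ + 2·Σσ_ij = 5.4748 + 2 × 3.4553 = 12.3854
α = (4/3)·(1 − 5.4748/12.3854) = 0.744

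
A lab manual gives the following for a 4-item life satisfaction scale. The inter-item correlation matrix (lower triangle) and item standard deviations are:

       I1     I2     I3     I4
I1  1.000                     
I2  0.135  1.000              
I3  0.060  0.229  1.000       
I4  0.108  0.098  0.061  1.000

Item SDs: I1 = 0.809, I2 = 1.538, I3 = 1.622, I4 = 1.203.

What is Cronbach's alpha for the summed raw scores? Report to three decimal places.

α = 0.342

Σσ²ᵢ = 0.809² + 1.538² + 1.622² + 1.203² = 7.0980
Covariances σ_ij = r_ij · s_i · s_j:
  σ(I1,I2) = 0.135 × 0.809 × 1.538 = 0.1680
  σ(I1,I3) = 0.060 × 0.809 × 1.622 = 0.0787
  σ(I1,I4) = 0.108 × 0.809 × 1.203 = 0.1051
  σ(I2,I3) = 0.229 × 1.538 × 1.622 = 0.5713
  σ(I2,I4) = 0.098 × 1.538 × 1.203 = 0.1813
  σ(I3,I4) = 0.061 × 1.622 × 1.203 = 0.1190
σ²_T = Σσ²ᵢ + 2·Σσ_ij = 7.0980 + 2 × 1.2234 = 9.5448
α = (4/3)·(1 − 7.0980/9.5448) = 0.342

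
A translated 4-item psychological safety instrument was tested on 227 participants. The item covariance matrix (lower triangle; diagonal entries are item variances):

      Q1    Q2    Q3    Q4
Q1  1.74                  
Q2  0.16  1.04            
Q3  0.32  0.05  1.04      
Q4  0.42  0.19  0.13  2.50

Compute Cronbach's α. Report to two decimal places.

Σσ²ᵢ = 1.74 + 1.04 + 1.04 + 2.50 = 6.32
Σ_{i<j} σ_ij = 1.27
Var(T) = 6.32 + 2 × 1.27 = 8.86
α = (k/(k−1))·(1 − Σσ²ᵢ/Var(T)) = (4/3)·(1 − 6.32/8.86) = 0.38

Cronbach's α = 0.38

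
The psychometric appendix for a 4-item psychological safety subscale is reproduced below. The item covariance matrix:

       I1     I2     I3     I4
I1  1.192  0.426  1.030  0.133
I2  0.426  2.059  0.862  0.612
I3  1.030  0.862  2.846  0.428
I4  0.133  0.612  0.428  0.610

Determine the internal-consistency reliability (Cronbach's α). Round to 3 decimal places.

α = 0.680

Σσᵢ² = 1.192 + 2.059 + 2.846 + 0.610 = 6.707
Sum of the distinct covariances = 3.491
σ²_total = 6.707 + 2 × 3.491 = 13.689
α = (k/(k−1))·(1 − Σσᵢ²/σ²_total) = (4/3)·(1 − 6.707/13.689) = 0.680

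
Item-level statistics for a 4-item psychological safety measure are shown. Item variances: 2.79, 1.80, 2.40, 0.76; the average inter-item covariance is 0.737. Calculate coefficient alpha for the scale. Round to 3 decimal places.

α = 0.711

Σσᵢ² = 2.79 + 1.80 + 2.40 + 0.76 = 7.75
Sum of the 6 distinct covariances = 6 × 0.737 = 4.422
σ²_total = Σσᵢ² + 2·Σcov = 7.75 + 2 × 4.422 = 16.594
α = (4/3)·(1 − 7.75/16.594) = 0.711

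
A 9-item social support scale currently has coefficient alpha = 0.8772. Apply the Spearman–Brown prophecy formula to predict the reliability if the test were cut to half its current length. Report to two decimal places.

predicted reliability = 0.78

Length factor m = 1/2
α' = m·α / (1 − (1−m)·α)
   = 1/2 × 0.8772 / (1 − (1 − 1/2) × 0.8772)
   = 0.4386 / 0.5614 = 0.78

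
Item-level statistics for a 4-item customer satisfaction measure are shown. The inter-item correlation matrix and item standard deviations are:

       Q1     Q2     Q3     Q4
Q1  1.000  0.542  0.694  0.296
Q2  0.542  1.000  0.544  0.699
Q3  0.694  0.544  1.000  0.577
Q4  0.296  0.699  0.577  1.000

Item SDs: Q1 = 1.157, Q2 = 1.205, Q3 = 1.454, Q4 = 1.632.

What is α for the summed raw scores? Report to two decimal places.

Σσ²ᵢ = 1.157² + 1.205² + 1.454² + 1.632² = 7.5682
Covariances σ_ij = r_ij · s_i · s_j:
  σ(Q1,Q2) = 0.542 × 1.157 × 1.205 = 0.7556
  σ(Q1,Q3) = 0.694 × 1.157 × 1.454 = 1.1675
  σ(Q1,Q4) = 0.296 × 1.157 × 1.632 = 0.5589
  σ(Q2,Q3) = 0.544 × 1.205 × 1.454 = 0.9531
  σ(Q2,Q4) = 0.699 × 1.205 × 1.632 = 1.3746
  σ(Q3,Q4) = 0.577 × 1.454 × 1.632 = 1.3692
σ²_T = Σσ²ᵢ + 2·Σσ_ij = 7.5682 + 2 × 6.1789 = 19.9260
α = (4/3)·(1 − 7.5682/19.9260) = 0.83

α = 0.83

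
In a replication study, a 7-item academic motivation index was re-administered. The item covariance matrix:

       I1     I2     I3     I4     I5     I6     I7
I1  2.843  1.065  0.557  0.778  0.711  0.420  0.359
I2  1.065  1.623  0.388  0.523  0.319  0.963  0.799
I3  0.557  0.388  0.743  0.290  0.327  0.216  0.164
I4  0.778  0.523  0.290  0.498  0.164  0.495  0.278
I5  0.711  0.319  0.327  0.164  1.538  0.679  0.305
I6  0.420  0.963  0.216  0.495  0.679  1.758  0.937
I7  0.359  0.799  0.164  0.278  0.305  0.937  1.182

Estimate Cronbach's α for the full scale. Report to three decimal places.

Σσ²ᵢ = 2.843 + 1.623 + 0.743 + 0.498 + 1.538 + 1.758 + 1.182 = 10.185
Σ_{i<j} σ_ij = 10.737
σ²_T = 10.185 + 2 × 10.737 = 31.659
α = (k/(k−1))·(1 − Σσ²ᵢ/σ²_T) = (7/6)·(1 − 10.185/31.659) = 0.791

α = 0.791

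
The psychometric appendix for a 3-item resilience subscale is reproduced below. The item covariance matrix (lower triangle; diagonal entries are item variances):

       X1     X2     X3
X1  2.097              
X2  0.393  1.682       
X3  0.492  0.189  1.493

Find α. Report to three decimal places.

α = 0.434

ΣVar(i) = 2.097 + 1.682 + 1.493 = 5.272
Σ_{i<j} σ_ij = 1.074
σ²_T = 5.272 + 2 × 1.074 = 7.420
α = (k/(k−1))·(1 − ΣVar(i)/σ²_T) = (3/2)·(1 − 5.272/7.420) = 0.434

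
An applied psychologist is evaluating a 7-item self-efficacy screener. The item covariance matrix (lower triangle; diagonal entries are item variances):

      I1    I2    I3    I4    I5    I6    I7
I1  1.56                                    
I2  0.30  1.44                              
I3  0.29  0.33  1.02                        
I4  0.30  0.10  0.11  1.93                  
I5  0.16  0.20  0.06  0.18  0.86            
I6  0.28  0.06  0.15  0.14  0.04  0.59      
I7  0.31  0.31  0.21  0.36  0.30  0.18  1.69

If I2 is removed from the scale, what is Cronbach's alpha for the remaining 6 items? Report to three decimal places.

Remaining items: I1, I3, I4, I5, I6, I7 (k = 6).
Σσᵢ² = 1.56 + 1.02 + 1.93 + 0.86 + 0.59 + 1.69 = 7.65
σ²_total = 7.65 + 2 × 3.07 = 13.79
α (item deleted) = (6/5)·(1 − 7.65/13.79) = 0.534

α = 0.534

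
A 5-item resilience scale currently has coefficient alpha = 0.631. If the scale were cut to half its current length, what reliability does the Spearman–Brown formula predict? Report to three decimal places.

predicted reliability = 0.461

Length factor m = 1/2
α' = m·α / (1 − (1−m)·α)
   = 1/2 × 0.631 / (1 − (1 − 1/2) × 0.631)
   = 0.3155 / 0.6845 = 0.461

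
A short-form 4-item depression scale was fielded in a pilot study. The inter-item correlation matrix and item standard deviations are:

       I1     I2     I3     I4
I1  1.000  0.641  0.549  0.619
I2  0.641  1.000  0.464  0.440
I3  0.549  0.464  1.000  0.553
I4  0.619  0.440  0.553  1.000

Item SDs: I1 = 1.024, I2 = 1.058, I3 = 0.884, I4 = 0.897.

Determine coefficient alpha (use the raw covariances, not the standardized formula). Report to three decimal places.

Σσ²ᵢ = 1.024² + 1.058² + 0.884² + 0.897² = 3.7540
Covariances σ_ij = r_ij · s_i · s_j:
  σ(I1,I2) = 0.641 × 1.024 × 1.058 = 0.6945
  σ(I1,I3) = 0.549 × 1.024 × 0.884 = 0.4970
  σ(I1,I4) = 0.619 × 1.024 × 0.897 = 0.5686
  σ(I2,I3) = 0.464 × 1.058 × 0.884 = 0.4340
  σ(I2,I4) = 0.440 × 1.058 × 0.897 = 0.4176
  σ(I3,I4) = 0.553 × 0.884 × 0.897 = 0.4385
σ²_T = Σσ²ᵢ + 2·Σσ_ij = 3.7540 + 2 × 3.0502 = 9.8544
α = (4/3)·(1 − 3.7540/9.8544) = 0.825

coefficient alpha = 0.825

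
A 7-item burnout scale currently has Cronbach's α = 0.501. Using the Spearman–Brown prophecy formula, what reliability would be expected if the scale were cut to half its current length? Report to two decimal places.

predicted reliability = 0.33

Length factor m = 1/2
α' = m·α / (1 − (1−m)·α)
   = 1/2 × 0.501 / (1 − (1 − 1/2) × 0.501)
   = 0.2505 / 0.7495 = 0.33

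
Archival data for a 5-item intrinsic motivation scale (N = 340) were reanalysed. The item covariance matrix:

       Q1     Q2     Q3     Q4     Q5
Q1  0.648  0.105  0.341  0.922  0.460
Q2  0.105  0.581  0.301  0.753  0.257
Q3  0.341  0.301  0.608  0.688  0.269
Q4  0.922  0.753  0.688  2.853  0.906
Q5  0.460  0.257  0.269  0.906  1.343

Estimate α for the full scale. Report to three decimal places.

Σσᵢ² = 0.648 + 0.581 + 0.608 + 2.853 + 1.343 = 6.033
Sum of off-diagonal covariances = 5.002
σ²_total = 6.033 + 2 × 5.002 = 16.037
α = (k/(k−1))·(1 − Σσᵢ²/σ²_total) = (5/4)·(1 − 6.033/16.037) = 0.780

α = 0.780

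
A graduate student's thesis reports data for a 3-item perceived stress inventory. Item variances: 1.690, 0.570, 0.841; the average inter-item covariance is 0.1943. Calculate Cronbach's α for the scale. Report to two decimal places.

α = 0.41

ΣVar(i) = 1.690 + 0.570 + 0.841 = 3.101
Sum of the 3 distinct covariances = 3 × 0.1943 = 0.5829
total variance = ΣVar(i) + 2·Σcov = 3.101 + 2 × 0.5829 = 4.2668
α = (3/2)·(1 − 3.101/4.2668) = 0.41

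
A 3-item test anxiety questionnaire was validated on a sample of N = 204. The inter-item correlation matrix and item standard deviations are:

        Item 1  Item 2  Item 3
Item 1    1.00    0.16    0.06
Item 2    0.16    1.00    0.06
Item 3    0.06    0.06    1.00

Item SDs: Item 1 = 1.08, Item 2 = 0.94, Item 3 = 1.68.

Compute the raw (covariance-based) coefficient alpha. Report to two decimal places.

Σσ²ᵢ = 1.08² + 0.94² + 1.68² = 4.8724
Covariances σ_ij = r_ij · s_i · s_j:
  σ(Item 1,Item 2) = 0.16 × 1.08 × 0.94 = 0.1624
  σ(Item 1,Item 3) = 0.06 × 1.08 × 1.68 = 0.1089
  σ(Item 2,Item 3) = 0.06 × 0.94 × 1.68 = 0.0948
σ²_T = Σσ²ᵢ + 2·Σσ_ij = 4.8724 + 2 × 0.3661 = 5.6046
α = (3/2)·(1 − 4.8724/5.6046) = 0.20

α = 0.20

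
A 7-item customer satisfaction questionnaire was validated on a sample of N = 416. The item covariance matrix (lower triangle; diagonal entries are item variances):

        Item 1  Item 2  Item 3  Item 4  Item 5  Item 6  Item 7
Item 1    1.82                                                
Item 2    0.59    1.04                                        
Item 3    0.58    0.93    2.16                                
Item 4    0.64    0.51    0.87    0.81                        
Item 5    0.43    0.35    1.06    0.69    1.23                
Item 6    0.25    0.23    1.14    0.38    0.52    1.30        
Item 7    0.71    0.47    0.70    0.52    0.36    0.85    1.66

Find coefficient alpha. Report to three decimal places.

coefficient alpha = 0.838

sum of item variances = 1.82 + 1.04 + 2.16 + 0.81 + 1.23 + 1.30 + 1.66 = 10.02
Sum of the distinct covariances = 12.78
σ²_T = 10.02 + 2 × 12.78 = 35.58
α = (k/(k−1))·(1 − sum of item variances/σ²_T) = (7/6)·(1 − 10.02/35.58) = 0.838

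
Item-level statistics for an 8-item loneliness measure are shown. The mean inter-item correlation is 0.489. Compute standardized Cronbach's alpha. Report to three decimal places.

Standardized α = k·r̄ / (1 + (k−1)·r̄) = 8 × 0.489 / (1 + 7 × 0.489)
  = 3.9120 / 4.4230 = 0.884

α = 0.884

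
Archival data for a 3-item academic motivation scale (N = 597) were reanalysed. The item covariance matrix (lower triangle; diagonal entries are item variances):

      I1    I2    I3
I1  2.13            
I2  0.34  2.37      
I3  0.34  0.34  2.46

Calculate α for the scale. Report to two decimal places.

α = 0.34

sum of item variances = 2.13 + 2.37 + 2.46 = 6.96
Sum of off-diagonal covariances = 1.02
total variance = 6.96 + 2 × 1.02 = 9.00
α = (k/(k−1))·(1 − sum of item variances/total variance) = (3/2)·(1 − 6.96/9.00) = 0.34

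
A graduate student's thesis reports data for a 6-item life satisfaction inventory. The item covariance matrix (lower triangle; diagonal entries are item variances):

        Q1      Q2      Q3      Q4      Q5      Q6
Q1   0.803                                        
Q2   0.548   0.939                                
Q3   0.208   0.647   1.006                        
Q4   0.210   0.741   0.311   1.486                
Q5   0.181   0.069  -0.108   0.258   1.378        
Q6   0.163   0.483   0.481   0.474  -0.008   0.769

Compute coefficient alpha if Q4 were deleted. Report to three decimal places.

Remaining items: Q1, Q2, Q3, Q5, Q6 (k = 5).
sum of item variances = 0.803 + 0.939 + 1.006 + 1.378 + 0.769 = 4.895
Var(T) = 4.895 + 2 × 2.664 = 10.223
α (item deleted) = (5/4)·(1 − 4.895/10.223) = 0.651

α = 0.651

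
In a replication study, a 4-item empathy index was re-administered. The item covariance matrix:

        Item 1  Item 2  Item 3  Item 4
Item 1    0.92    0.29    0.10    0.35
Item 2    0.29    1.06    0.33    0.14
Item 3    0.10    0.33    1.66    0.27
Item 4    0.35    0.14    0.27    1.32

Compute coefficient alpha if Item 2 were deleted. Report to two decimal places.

Remaining items: Item 1, Item 3, Item 4 (k = 3).
Σσ²ᵢ = 0.92 + 1.66 + 1.32 = 3.90
Var(T) = 3.90 + 2 × 0.72 = 5.34
α (item deleted) = (3/2)·(1 − 3.90/5.34) = 0.40

coefficient alpha = 0.40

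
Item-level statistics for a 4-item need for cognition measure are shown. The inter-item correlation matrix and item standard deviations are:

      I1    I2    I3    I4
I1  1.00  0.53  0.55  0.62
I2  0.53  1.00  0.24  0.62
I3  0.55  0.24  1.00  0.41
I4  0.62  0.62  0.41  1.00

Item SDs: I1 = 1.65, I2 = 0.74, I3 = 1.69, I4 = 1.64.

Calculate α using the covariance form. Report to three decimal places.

α = 0.771

Σσ²ᵢ = 1.65² + 0.74² + 1.69² + 1.64² = 8.8158
Covariances σ_ij = r_ij · s_i · s_j:
  σ(I1,I2) = 0.53 × 1.65 × 0.74 = 0.6471
  σ(I1,I3) = 0.55 × 1.65 × 1.69 = 1.5337
  σ(I1,I4) = 0.62 × 1.65 × 1.64 = 1.6777
  σ(I2,I3) = 0.24 × 0.74 × 1.69 = 0.3001
  σ(I2,I4) = 0.62 × 0.74 × 1.64 = 0.7524
  σ(I3,I4) = 0.41 × 1.69 × 1.64 = 1.1364
σ²_T = Σσ²ᵢ + 2·Σσ_ij = 8.8158 + 2 × 6.0474 = 20.9106
α = (4/3)·(1 − 8.8158/20.9106) = 0.771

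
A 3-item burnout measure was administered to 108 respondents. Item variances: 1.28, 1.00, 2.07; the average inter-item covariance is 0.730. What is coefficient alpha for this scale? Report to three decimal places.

sum of item variances = 1.28 + 1.00 + 2.07 = 4.35
Sum of the 3 distinct covariances = 3 × 0.730 = 2.190
total variance = sum of item variances + 2·Σcov = 4.35 + 2 × 2.190 = 8.730
α = (3/2)·(1 − 4.35/8.730) = 0.753

α = 0.753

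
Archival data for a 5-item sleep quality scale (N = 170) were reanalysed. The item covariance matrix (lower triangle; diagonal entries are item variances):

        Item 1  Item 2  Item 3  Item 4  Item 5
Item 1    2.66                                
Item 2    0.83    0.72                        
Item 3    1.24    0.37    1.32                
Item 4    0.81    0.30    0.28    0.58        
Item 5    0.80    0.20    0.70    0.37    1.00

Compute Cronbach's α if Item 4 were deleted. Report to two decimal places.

Remaining items: Item 1, Item 2, Item 3, Item 5 (k = 4).
ΣVar(i) = 2.66 + 0.72 + 1.32 + 1.00 = 5.70
σ²_total = 5.70 + 2 × 4.14 = 13.98
α (item deleted) = (4/3)·(1 − 5.70/13.98) = 0.79

α = 0.79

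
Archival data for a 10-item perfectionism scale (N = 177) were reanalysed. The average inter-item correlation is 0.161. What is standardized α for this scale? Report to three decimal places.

Standardized α = k·r̄ / (1 + (k−1)·r̄) = 10 × 0.161 / (1 + 9 × 0.161)
  = 1.6100 / 2.4490 = 0.657

standardized α = 0.657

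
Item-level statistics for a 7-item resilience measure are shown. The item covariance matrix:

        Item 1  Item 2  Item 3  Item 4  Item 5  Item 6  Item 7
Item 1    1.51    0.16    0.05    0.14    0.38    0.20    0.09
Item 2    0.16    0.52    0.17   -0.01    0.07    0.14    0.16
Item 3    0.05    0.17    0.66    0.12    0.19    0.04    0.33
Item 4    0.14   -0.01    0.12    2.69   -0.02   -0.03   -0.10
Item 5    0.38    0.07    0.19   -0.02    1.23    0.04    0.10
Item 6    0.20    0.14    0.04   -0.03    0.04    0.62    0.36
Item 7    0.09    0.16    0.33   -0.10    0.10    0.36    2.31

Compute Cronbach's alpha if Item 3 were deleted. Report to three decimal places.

Remaining items: Item 1, Item 2, Item 4, Item 5, Item 6, Item 7 (k = 6).
sum of item variances = 1.51 + 0.52 + 2.69 + 1.23 + 0.62 + 2.31 = 8.88
Var(T) = 8.88 + 2 × 1.68 = 12.24
α (item deleted) = (6/5)·(1 − 8.88/12.24) = 0.329

Cronbach's alpha = 0.329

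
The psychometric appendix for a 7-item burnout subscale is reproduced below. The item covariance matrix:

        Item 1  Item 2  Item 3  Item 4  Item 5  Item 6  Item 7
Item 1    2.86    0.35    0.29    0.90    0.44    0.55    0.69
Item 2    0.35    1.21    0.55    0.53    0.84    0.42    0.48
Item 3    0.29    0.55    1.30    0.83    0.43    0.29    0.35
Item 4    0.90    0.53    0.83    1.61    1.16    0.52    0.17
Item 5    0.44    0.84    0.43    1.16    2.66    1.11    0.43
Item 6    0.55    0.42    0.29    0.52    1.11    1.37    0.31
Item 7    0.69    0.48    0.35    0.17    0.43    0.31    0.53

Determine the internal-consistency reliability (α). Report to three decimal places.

α = 0.780

sum of item variances = 2.86 + 1.21 + 1.30 + 1.61 + 2.66 + 1.37 + 0.53 = 11.54
Σ_{i<j} σ_ij = 11.64
Var(T) = 11.54 + 2 × 11.64 = 34.82
α = (k/(k−1))·(1 − sum of item variances/Var(T)) = (7/6)·(1 − 11.54/34.82) = 0.780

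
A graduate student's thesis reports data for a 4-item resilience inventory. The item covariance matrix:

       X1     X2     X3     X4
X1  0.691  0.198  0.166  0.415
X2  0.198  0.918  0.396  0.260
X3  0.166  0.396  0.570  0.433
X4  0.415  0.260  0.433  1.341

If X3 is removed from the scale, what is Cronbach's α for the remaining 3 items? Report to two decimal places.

Cronbach's α = 0.56

Remaining items: X1, X2, X4 (k = 3).
sum of item variances = 0.691 + 0.918 + 1.341 = 2.950
σ²_total = 2.950 + 2 × 0.873 = 4.696
α (item deleted) = (3/2)·(1 − 2.950/4.696) = 0.56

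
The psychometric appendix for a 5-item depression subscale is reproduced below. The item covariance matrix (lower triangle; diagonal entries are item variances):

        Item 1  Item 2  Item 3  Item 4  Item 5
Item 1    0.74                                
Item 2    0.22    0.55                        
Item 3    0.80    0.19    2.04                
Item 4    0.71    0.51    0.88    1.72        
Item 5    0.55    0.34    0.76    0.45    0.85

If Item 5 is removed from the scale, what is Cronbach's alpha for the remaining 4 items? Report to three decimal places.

α = 0.756

Remaining items: Item 1, Item 2, Item 3, Item 4 (k = 4).
Σσᵢ² = 0.74 + 0.55 + 2.04 + 1.72 = 5.05
σ²_T = 5.05 + 2 × 3.31 = 11.67
α (item deleted) = (4/3)·(1 − 5.05/11.67) = 0.756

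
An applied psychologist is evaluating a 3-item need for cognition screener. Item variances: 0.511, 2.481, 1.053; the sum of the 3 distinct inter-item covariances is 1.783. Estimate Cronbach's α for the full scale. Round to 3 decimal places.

α = 0.703

sum of item variances = 0.511 + 2.481 + 1.053 = 4.045
Sum of distinct covariances = 1.783
σ²_total = sum of item variances + 2·Σcov = 4.045 + 2 × 1.783 = 7.611
α = (3/2)·(1 − 4.045/7.611) = 0.703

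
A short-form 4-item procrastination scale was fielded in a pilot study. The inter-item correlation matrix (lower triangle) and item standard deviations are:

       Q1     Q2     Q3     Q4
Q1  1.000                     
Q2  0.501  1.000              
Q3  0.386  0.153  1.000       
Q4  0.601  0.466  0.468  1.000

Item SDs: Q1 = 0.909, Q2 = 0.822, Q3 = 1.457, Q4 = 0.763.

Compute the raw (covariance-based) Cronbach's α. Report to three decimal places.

Σσ²ᵢ = 0.909² + 0.822² + 1.457² + 0.763² = 4.2070
Covariances σ_ij = r_ij · s_i · s_j:
  σ(Q1,Q2) = 0.501 × 0.909 × 0.822 = 0.3743
  σ(Q1,Q3) = 0.386 × 0.909 × 1.457 = 0.5112
  σ(Q1,Q4) = 0.601 × 0.909 × 0.763 = 0.4168
  σ(Q2,Q3) = 0.153 × 0.822 × 1.457 = 0.1832
  σ(Q2,Q4) = 0.466 × 0.822 × 0.763 = 0.2923
  σ(Q3,Q4) = 0.468 × 1.457 × 0.763 = 0.5203
σ²_T = Σσ²ᵢ + 2·Σσ_ij = 4.2070 + 2 × 2.2981 = 8.8032
α = (4/3)·(1 − 4.2070/8.8032) = 0.696

Cronbach's α = 0.696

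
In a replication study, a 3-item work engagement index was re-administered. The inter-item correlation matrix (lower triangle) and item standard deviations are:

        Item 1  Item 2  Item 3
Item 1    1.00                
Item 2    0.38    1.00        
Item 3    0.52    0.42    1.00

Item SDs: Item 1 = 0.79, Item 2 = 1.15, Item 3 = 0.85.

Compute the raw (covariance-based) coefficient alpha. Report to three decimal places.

coefficient alpha = 0.679

Σσ²ᵢ = 0.79² + 1.15² + 0.85² = 2.6691
Covariances σ_ij = r_ij · s_i · s_j:
  σ(Item 1,Item 2) = 0.38 × 0.79 × 1.15 = 0.3452
  σ(Item 1,Item 3) = 0.52 × 0.79 × 0.85 = 0.3492
  σ(Item 2,Item 3) = 0.42 × 1.15 × 0.85 = 0.4105
σ²_T = Σσ²ᵢ + 2·Σσ_ij = 2.6691 + 2 × 1.1049 = 4.8789
α = (3/2)·(1 − 2.6691/4.8789) = 0.679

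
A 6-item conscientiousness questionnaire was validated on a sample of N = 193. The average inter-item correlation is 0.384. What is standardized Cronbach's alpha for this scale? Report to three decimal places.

α = 0.789

Standardized α = k·r̄ / (1 + (k−1)·r̄) = 6 × 0.384 / (1 + 5 × 0.384)
  = 2.3040 / 2.9200 = 0.789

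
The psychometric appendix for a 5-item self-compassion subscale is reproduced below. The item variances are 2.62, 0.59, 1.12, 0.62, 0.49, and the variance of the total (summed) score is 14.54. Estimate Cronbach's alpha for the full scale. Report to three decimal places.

α = 0.782

ΣVar(i) = 2.62 + 0.59 + 1.12 + 0.62 + 0.49 = 5.44
α = (k/(k−1))·(1 − ΣVar(i)/σ²_total) = (5/4)·(1 − 5.44/14.54) = 0.782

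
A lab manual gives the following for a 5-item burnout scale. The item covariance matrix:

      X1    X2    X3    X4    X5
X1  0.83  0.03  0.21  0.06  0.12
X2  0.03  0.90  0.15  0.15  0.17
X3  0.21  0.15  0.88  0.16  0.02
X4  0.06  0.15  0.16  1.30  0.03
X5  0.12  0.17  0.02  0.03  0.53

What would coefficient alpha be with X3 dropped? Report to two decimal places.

α = 0.32

Remaining items: X1, X2, X4, X5 (k = 4).
ΣVar(i) = 0.83 + 0.90 + 1.30 + 0.53 = 3.56
total variance = 3.56 + 2 × 0.56 = 4.68
α (item deleted) = (4/3)·(1 − 3.56/4.68) = 0.32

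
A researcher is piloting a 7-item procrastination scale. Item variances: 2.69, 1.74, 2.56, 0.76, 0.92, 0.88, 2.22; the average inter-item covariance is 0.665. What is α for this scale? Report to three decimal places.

ΣVar(i) = 2.69 + 1.74 + 2.56 + 0.76 + 0.92 + 0.88 + 2.22 = 11.77
Sum of the 21 distinct covariances = 21 × 0.665 = 13.965
total variance = ΣVar(i) + 2·Σcov = 11.77 + 2 × 13.965 = 39.700
α = (7/6)·(1 − 11.77/39.700) = 0.821

α = 0.821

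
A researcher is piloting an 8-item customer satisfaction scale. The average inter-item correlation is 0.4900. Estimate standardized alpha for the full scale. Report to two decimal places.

Standardized α = k·r̄ / (1 + (k−1)·r̄) = 8 × 0.4900 / (1 + 7 × 0.4900)
  = 3.9200 / 4.4300 = 0.88

standardized alpha = 0.88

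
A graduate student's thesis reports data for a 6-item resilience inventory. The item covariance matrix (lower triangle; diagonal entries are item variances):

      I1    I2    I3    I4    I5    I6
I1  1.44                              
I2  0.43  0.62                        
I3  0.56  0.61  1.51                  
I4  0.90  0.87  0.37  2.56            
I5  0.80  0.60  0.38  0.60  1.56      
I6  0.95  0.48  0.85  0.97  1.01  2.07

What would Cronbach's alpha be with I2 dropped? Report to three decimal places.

Cronbach's alpha = 0.772

Remaining items: I1, I3, I4, I5, I6 (k = 5).
Σσ²ᵢ = 1.44 + 1.51 + 2.56 + 1.56 + 2.07 = 9.14
total variance = 9.14 + 2 × 7.39 = 23.92
α (item deleted) = (5/4)·(1 − 9.14/23.92) = 0.772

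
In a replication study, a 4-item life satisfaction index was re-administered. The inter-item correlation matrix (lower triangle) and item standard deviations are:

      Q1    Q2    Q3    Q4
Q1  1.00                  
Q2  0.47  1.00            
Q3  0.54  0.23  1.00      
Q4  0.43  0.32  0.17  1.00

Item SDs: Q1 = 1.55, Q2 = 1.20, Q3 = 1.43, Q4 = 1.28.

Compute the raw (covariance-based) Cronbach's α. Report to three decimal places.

Cronbach's α = 0.697

Σσ²ᵢ = 1.55² + 1.20² + 1.43² + 1.28² = 7.5258
Covariances σ_ij = r_ij · s_i · s_j:
  σ(Q1,Q2) = 0.47 × 1.55 × 1.20 = 0.8742
  σ(Q1,Q3) = 0.54 × 1.55 × 1.43 = 1.1969
  σ(Q1,Q4) = 0.43 × 1.55 × 1.28 = 0.8531
  σ(Q2,Q3) = 0.23 × 1.20 × 1.43 = 0.3947
  σ(Q2,Q4) = 0.32 × 1.20 × 1.28 = 0.4915
  σ(Q3,Q4) = 0.17 × 1.43 × 1.28 = 0.3112
σ²_T = Σσ²ᵢ + 2·Σσ_ij = 7.5258 + 2 × 4.1216 = 15.7690
α = (4/3)·(1 − 7.5258/15.7690) = 0.697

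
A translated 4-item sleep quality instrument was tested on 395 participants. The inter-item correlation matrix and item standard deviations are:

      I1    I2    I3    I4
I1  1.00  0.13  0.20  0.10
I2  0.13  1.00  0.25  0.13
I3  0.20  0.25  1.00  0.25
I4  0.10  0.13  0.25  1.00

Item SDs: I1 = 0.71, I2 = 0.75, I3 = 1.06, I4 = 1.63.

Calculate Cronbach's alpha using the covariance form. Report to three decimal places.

α = 0.423

Σσ²ᵢ = 0.71² + 0.75² + 1.06² + 1.63² = 4.8471
Covariances σ_ij = r_ij · s_i · s_j:
  σ(I1,I2) = 0.13 × 0.71 × 0.75 = 0.0692
  σ(I1,I3) = 0.20 × 0.71 × 1.06 = 0.1505
  σ(I1,I4) = 0.10 × 0.71 × 1.63 = 0.1157
  σ(I2,I3) = 0.25 × 0.75 × 1.06 = 0.1988
  σ(I2,I4) = 0.13 × 0.75 × 1.63 = 0.1589
  σ(I3,I4) = 0.25 × 1.06 × 1.63 = 0.4320
σ²_T = Σσ²ᵢ + 2·Σσ_ij = 4.8471 + 2 × 1.1251 = 7.0973
α = (4/3)·(1 − 4.8471/7.0973) = 0.423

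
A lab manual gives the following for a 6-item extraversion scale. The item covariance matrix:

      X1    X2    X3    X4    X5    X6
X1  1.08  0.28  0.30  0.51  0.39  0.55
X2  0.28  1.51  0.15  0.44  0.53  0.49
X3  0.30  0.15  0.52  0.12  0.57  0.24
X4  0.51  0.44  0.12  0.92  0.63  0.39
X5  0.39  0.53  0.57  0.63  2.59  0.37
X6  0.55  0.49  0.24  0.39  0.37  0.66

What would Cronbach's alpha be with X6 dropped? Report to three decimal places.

α = 0.678

Remaining items: X1, X2, X3, X4, X5 (k = 5).
Σσᵢ² = 1.08 + 1.51 + 0.52 + 0.92 + 2.59 = 6.62
Var(T) = 6.62 + 2 × 3.92 = 14.46
α (item deleted) = (5/4)·(1 − 6.62/14.46) = 0.678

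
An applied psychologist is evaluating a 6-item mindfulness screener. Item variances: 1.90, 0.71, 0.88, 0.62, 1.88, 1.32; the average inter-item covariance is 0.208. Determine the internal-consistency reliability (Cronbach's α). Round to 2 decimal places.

α = 0.55

ΣVar(i) = 1.90 + 0.71 + 0.88 + 0.62 + 1.88 + 1.32 = 7.31
Sum of the 15 distinct covariances = 15 × 0.208 = 3.120
Var(T) = ΣVar(i) + 2·Σcov = 7.31 + 2 × 3.120 = 13.550
α = (6/5)·(1 − 7.31/13.550) = 0.55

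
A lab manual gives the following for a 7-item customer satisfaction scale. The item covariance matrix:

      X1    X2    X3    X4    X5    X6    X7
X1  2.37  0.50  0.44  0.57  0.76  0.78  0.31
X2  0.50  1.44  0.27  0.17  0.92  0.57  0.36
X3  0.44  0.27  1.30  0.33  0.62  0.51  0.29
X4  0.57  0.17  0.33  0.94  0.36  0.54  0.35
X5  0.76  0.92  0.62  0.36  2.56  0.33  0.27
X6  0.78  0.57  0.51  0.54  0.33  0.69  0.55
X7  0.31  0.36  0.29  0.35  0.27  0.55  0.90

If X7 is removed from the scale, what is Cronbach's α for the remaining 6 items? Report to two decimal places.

Remaining items: X1, X2, X3, X4, X5, X6 (k = 6).
sum of item variances = 2.37 + 1.44 + 1.30 + 0.94 + 2.56 + 0.69 = 9.30
σ²_total = 9.30 + 2 × 7.67 = 24.64
α (item deleted) = (6/5)·(1 − 9.30/24.64) = 0.75

Cronbach's α = 0.75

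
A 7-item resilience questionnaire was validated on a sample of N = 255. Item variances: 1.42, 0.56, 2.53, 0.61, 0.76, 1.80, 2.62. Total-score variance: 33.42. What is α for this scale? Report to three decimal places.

Σσ²ᵢ = 1.42 + 0.56 + 2.53 + 0.61 + 0.76 + 1.80 + 2.62 = 10.30
α = (k/(k−1))·(1 − Σσ²ᵢ/total variance) = (7/6)·(1 − 10.30/33.42) = 0.807

α = 0.807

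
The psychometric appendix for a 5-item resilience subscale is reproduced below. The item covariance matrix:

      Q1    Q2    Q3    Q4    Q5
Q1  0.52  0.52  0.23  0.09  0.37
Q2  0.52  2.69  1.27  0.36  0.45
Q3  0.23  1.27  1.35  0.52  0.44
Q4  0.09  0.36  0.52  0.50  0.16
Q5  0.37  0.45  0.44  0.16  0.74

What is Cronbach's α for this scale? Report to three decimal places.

Σσᵢ² = 0.52 + 2.69 + 1.35 + 0.50 + 0.74 = 5.80
Σ_{i<j} σ_ij = 4.41
σ²_total = 5.80 + 2 × 4.41 = 14.62
α = (k/(k−1))·(1 − Σσᵢ²/σ²_total) = (5/4)·(1 − 5.80/14.62) = 0.754

α = 0.754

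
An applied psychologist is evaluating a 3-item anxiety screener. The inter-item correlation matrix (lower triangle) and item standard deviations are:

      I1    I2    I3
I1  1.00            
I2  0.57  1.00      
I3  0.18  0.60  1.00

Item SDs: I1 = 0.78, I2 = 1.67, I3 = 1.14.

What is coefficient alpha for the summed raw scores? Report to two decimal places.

Σσ²ᵢ = 0.78² + 1.67² + 1.14² = 4.6969
Covariances σ_ij = r_ij · s_i · s_j:
  σ(I1,I2) = 0.57 × 0.78 × 1.67 = 0.7425
  σ(I1,I3) = 0.18 × 0.78 × 1.14 = 0.1601
  σ(I2,I3) = 0.60 × 1.67 × 1.14 = 1.1423
σ²_T = Σσ²ᵢ + 2·Σσ_ij = 4.6969 + 2 × 2.0449 = 8.7867
α = (3/2)·(1 − 4.6969/8.7867) = 0.70

coefficient alpha = 0.70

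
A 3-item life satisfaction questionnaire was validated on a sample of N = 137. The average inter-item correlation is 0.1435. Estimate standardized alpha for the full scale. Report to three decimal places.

Standardized α = k·r̄ / (1 + (k−1)·r̄) = 3 × 0.1435 / (1 + 2 × 0.1435)
  = 0.4305 / 1.2870 = 0.334

α = 0.334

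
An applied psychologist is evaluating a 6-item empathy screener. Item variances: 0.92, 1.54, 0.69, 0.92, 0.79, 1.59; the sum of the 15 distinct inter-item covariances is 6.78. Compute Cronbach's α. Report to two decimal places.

sum of item variances = 0.92 + 1.54 + 0.69 + 0.92 + 0.79 + 1.59 = 6.45
Sum of distinct covariances = 6.78
σ²_total = sum of item variances + 2·Σcov = 6.45 + 2 × 6.78 = 20.01
α = (6/5)·(1 − 6.45/20.01) = 0.81

α = 0.81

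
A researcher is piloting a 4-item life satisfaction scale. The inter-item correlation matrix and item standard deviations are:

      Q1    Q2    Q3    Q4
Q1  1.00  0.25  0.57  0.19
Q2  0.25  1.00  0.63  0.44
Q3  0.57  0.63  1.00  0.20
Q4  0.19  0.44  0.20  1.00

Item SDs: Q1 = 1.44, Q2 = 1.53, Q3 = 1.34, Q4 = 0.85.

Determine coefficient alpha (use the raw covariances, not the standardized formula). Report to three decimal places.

α = 0.712

Σσ²ᵢ = 1.44² + 1.53² + 1.34² + 0.85² = 6.9326
Covariances σ_ij = r_ij · s_i · s_j:
  σ(Q1,Q2) = 0.25 × 1.44 × 1.53 = 0.5508
  σ(Q1,Q3) = 0.57 × 1.44 × 1.34 = 1.0999
  σ(Q1,Q4) = 0.19 × 1.44 × 0.85 = 0.2326
  σ(Q2,Q3) = 0.63 × 1.53 × 1.34 = 1.2916
  σ(Q2,Q4) = 0.44 × 1.53 × 0.85 = 0.5722
  σ(Q3,Q4) = 0.20 × 1.34 × 0.85 = 0.2278
σ²_T = Σσ²ᵢ + 2·Σσ_ij = 6.9326 + 2 × 3.9749 = 14.8824
α = (4/3)·(1 − 6.9326/14.8824) = 0.712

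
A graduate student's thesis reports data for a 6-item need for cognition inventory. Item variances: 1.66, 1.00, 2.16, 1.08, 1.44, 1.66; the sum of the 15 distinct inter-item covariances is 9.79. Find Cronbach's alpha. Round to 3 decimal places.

α = 0.822

ΣVar(i) = 1.66 + 1.00 + 2.16 + 1.08 + 1.44 + 1.66 = 9.00
Sum of distinct covariances = 9.79
σ²_total = ΣVar(i) + 2·Σcov = 9.00 + 2 × 9.79 = 28.58
α = (6/5)·(1 − 9.00/28.58) = 0.822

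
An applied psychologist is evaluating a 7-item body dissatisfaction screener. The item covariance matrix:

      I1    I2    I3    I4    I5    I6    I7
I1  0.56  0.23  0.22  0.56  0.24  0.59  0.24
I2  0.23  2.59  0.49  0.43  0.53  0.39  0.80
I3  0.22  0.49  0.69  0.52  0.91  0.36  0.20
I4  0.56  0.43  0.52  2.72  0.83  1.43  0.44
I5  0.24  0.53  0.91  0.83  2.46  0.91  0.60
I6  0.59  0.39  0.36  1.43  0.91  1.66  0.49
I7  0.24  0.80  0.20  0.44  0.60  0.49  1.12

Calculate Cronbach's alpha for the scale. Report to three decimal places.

sum of item variances = 0.56 + 2.59 + 0.69 + 2.72 + 2.46 + 1.66 + 1.12 = 11.80
Σ_{i<j} σ_ij = 11.41
Var(T) = 11.80 + 2 × 11.41 = 34.62
α = (k/(k−1))·(1 − sum of item variances/Var(T)) = (7/6)·(1 − 11.80/34.62) = 0.769

Cronbach's alpha = 0.769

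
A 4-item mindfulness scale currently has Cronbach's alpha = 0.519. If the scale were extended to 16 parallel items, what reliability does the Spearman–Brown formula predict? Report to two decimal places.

predicted reliability = 0.81

Length factor m = 16/4 = 4.0000
α' = m·α / (1 + (m−1)·α)
   = 16/4 × 0.519 / (1 + (16/4 − 1) × 0.519)
   = 2.0760 / 2.5570 = 0.81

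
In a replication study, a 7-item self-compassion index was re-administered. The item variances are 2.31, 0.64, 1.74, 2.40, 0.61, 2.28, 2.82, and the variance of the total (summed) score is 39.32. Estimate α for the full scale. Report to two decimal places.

α = 0.79

ΣVar(i) = 2.31 + 0.64 + 1.74 + 2.40 + 0.61 + 2.28 + 2.82 = 12.80
α = (k/(k−1))·(1 − ΣVar(i)/total variance) = (7/6)·(1 − 12.80/39.32) = 0.79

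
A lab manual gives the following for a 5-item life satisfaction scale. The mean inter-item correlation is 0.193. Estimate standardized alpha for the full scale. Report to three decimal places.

Standardized α = k·r̄ / (1 + (k−1)·r̄) = 5 × 0.193 / (1 + 4 × 0.193)
  = 0.9650 / 1.7720 = 0.545

α = 0.545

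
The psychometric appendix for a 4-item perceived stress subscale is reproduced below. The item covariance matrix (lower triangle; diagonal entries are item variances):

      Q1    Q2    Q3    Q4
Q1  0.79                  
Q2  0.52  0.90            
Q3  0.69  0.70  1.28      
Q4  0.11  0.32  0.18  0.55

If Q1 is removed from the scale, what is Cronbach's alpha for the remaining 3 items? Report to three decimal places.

Remaining items: Q2, Q3, Q4 (k = 3).
ΣVar(i) = 0.90 + 1.28 + 0.55 = 2.73
total variance = 2.73 + 2 × 1.20 = 5.13
α (item deleted) = (3/2)·(1 − 2.73/5.13) = 0.702

Cronbach's alpha = 0.702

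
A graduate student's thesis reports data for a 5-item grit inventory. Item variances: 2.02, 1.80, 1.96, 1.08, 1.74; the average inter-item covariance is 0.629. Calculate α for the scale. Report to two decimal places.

sum of item variances = 2.02 + 1.80 + 1.96 + 1.08 + 1.74 = 8.60
Sum of the 10 distinct covariances = 10 × 0.629 = 6.290
σ²_T = sum of item variances + 2·Σcov = 8.60 + 2 × 6.290 = 21.180
α = (5/4)·(1 − 8.60/21.180) = 0.74

α = 0.74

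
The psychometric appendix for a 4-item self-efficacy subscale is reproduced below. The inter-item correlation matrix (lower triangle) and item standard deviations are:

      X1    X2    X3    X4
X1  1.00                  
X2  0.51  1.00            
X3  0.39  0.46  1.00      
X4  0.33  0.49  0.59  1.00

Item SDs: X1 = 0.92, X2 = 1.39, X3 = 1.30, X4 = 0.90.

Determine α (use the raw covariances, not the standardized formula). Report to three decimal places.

α = 0.763

Σσ²ᵢ = 0.92² + 1.39² + 1.30² + 0.90² = 5.2785
Covariances σ_ij = r_ij · s_i · s_j:
  σ(X1,X2) = 0.51 × 0.92 × 1.39 = 0.6522
  σ(X1,X3) = 0.39 × 0.92 × 1.30 = 0.4664
  σ(X1,X4) = 0.33 × 0.92 × 0.90 = 0.2732
  σ(X2,X3) = 0.46 × 1.39 × 1.30 = 0.8312
  σ(X2,X4) = 0.49 × 1.39 × 0.90 = 0.6130
  σ(X3,X4) = 0.59 × 1.30 × 0.90 = 0.6903
σ²_T = Σσ²ᵢ + 2·Σσ_ij = 5.2785 + 2 × 3.5263 = 12.3311
α = (4/3)·(1 − 5.2785/12.3311) = 0.763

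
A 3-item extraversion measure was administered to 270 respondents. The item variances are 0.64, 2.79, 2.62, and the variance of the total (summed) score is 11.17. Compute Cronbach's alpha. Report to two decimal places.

Cronbach's alpha = 0.69

Σσ²ᵢ = 0.64 + 2.79 + 2.62 = 6.05
α = (k/(k−1))·(1 − Σσ²ᵢ/total variance) = (3/2)·(1 − 6.05/11.17) = 0.69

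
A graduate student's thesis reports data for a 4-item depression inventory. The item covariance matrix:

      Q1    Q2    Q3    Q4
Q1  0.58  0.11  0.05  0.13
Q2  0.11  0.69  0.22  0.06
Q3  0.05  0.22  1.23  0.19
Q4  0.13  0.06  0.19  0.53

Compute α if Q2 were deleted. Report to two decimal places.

α = 0.36

Remaining items: Q1, Q3, Q4 (k = 3).
Σσᵢ² = 0.58 + 1.23 + 0.53 = 2.34
σ²_T = 2.34 + 2 × 0.37 = 3.08
α (item deleted) = (3/2)·(1 − 2.34/3.08) = 0.36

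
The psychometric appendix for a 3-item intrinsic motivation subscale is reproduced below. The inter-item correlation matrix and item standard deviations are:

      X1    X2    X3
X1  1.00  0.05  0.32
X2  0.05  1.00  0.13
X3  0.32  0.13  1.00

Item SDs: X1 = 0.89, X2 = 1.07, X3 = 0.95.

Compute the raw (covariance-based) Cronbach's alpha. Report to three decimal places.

Cronbach's alpha = 0.361

Σσ²ᵢ = 0.89² + 1.07² + 0.95² = 2.8395
Covariances σ_ij = r_ij · s_i · s_j:
  σ(X1,X2) = 0.05 × 0.89 × 1.07 = 0.0476
  σ(X1,X3) = 0.32 × 0.89 × 0.95 = 0.2706
  σ(X2,X3) = 0.13 × 1.07 × 0.95 = 0.1321
σ²_T = Σσ²ᵢ + 2·Σσ_ij = 2.8395 + 2 × 0.4503 = 3.7401
α = (3/2)·(1 − 2.8395/3.7401) = 0.361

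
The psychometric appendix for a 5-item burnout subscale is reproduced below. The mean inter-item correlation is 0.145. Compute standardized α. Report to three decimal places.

Standardized α = k·r̄ / (1 + (k−1)·r̄) = 5 × 0.145 / (1 + 4 × 0.145)
  = 0.7250 / 1.5800 = 0.459

α = 0.459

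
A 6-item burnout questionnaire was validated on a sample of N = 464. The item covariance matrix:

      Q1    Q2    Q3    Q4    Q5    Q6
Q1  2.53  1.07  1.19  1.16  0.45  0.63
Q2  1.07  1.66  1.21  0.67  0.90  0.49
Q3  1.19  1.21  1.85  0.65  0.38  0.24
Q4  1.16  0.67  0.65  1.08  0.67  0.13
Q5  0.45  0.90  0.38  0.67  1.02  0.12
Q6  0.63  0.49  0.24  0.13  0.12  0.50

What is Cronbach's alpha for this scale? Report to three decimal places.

Σσ²ᵢ = 2.53 + 1.66 + 1.85 + 1.08 + 1.02 + 0.50 = 8.64
Σ_{i<j} σ_ij = 9.96
σ²_T = 8.64 + 2 × 9.96 = 28.56
α = (k/(k−1))·(1 − Σσ²ᵢ/σ²_T) = (6/5)·(1 − 8.64/28.56) = 0.837

α = 0.837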